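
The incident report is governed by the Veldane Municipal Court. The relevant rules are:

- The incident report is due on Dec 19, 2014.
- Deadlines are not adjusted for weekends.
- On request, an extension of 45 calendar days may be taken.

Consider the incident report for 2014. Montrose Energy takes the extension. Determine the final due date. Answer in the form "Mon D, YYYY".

The statutory due date is Dec 19, 2014.
No adjustment is made for weekends or holidays, so Dec 19, 2014 stands.
The 45-calendar-day extension moves the deadline from Dec 19, 2014 to Feb 2, 2015.
Feb 2, 2015 falls on a Monday. The rules make no weekend/holiday allowance, so it remains Feb 2, 2015.
The final due date is Feb 2, 2015.

Feb 2, 2015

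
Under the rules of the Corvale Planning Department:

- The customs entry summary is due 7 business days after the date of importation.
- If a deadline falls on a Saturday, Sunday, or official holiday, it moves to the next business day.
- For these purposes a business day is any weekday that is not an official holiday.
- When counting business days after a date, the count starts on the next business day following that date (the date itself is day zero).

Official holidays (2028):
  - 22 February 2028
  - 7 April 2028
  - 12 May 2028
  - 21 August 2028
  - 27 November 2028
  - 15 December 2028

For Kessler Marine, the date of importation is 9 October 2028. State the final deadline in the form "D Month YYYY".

Counting 7 business days after 9 October 2028 (skipping weekends and listed holidays) reaches 18 October 2028.
18 October 2028 (Wednesday) is already a business day.
Deadline: 18 October 2028.

18 October 2028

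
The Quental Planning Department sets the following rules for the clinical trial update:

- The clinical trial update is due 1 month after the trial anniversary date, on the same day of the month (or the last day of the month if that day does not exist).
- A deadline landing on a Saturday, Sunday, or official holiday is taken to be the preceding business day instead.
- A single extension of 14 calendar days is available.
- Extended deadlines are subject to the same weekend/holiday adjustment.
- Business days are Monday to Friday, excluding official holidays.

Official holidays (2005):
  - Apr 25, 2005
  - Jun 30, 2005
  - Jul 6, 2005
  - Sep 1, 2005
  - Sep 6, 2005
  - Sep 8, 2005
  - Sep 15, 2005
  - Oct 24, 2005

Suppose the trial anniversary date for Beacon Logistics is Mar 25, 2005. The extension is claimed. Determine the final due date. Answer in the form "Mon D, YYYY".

Moving 1 month forward from Mar 25, 2005 on the corresponding day gives Apr 25, 2005.
Because Apr 25, 2005 is a listed holiday, the deadline becomes Apr 22, 2005 (Friday).
Add the 14 calendar-day extension to Apr 22, 2005: May 6, 2005.
May 6, 2005 falls on a Friday, which is a business day, so no adjustment is needed.
Final deadline: May 6, 2005.

May 6, 2005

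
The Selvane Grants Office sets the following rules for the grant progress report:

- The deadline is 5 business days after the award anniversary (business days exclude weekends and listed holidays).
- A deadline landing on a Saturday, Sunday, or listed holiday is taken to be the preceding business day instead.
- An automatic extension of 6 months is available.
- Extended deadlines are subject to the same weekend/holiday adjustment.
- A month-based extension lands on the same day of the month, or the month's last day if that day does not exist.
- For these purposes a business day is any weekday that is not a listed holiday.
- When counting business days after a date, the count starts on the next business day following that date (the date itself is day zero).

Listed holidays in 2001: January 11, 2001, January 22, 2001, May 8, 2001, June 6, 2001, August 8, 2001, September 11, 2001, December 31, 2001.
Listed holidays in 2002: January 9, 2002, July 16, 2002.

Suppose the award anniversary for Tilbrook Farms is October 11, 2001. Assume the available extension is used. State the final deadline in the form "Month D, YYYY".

April 18, 2002

Starting the day after October 11, 2001 and counting 5 business days lands on October 18, 2001.
October 18, 2001 (Thursday) is already a business day.
Applying the 6 months extension: 6 months after October 18, 2001 is April 18, 2002.
April 18, 2002 is a Thursday and not a listed holiday, so it stands.
Deadline: April 18, 2002.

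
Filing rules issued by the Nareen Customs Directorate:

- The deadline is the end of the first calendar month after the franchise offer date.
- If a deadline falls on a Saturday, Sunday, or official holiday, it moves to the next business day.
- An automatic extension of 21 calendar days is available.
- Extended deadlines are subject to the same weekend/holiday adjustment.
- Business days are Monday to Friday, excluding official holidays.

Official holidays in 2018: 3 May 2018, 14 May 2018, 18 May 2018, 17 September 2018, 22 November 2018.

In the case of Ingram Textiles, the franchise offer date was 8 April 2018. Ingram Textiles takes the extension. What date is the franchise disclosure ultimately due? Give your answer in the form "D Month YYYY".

21 June 2018

1 month after 8 April 2018 falls in May 2018; the last day of that month is 31 May 2018.
31 May 2018 falls on a Thursday, which is a business day, so no adjustment is needed.
Add the 21 calendar-day extension to 31 May 2018: 21 June 2018.
21 June 2018 falls on a Thursday, which is a business day, so no adjustment is needed.
The final due date is 21 June 2018.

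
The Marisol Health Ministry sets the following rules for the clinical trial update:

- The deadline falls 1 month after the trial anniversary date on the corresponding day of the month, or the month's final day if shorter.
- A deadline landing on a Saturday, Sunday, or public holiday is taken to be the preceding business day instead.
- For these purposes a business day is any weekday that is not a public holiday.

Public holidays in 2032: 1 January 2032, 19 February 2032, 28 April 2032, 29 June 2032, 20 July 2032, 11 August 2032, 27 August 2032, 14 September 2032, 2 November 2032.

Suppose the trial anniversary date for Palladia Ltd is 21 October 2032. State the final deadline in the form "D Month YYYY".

19 November 2032

1 month after 21 October 2032, on the same day of the month, is 21 November 2032.
21 November 2032 is a Sunday, so it moves to the preceding business day, 19 November 2032 (Friday).
So the filing is due 19 November 2032.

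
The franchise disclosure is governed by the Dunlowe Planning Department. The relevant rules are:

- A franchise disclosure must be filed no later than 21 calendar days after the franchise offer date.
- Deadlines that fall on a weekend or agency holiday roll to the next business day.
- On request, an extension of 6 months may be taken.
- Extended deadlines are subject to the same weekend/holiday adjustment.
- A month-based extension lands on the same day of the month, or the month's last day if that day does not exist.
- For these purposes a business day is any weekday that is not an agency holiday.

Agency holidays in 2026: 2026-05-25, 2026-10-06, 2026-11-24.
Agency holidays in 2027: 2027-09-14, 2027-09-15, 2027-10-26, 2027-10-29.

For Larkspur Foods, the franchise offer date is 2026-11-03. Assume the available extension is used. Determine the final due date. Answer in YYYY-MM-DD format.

2027-05-25

Trigger date 2026-11-03 + 21 calendar days = 2026-11-24.
2026-11-24 is a listed holiday, so it moves to the next business day, 2026-11-25 (Wednesday).
Add 6 months to 2026-11-25: 2027-05-25.
2027-05-25 (Tuesday) is already a business day.
Deadline: 2027-05-25.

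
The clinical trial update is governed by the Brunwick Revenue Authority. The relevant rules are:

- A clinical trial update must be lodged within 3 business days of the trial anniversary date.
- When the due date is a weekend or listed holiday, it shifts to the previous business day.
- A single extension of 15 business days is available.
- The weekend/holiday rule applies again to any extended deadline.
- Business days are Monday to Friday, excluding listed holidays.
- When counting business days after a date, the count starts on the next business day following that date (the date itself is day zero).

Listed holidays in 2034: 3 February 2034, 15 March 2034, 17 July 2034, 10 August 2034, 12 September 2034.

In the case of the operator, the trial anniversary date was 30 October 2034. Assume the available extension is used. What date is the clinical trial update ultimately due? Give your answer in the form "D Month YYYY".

23 November 2034

Starting the day after 30 October 2034 and counting 3 business days lands on 2 November 2034.
2 November 2034 (Thursday) is already a business day.
The 15-business-day extension runs from 2 November 2034 to 23 November 2034.
Since 23 November 2034 is a Thursday and not a holiday, the date is unchanged.
Deadline: 23 November 2034.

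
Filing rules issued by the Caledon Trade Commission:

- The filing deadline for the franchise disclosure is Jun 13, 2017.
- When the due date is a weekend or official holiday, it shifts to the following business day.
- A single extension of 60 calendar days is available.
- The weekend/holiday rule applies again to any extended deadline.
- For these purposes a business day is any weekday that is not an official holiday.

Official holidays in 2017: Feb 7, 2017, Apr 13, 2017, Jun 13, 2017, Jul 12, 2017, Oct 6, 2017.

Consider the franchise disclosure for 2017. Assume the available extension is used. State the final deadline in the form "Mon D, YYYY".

Start from the fixed due date, Jun 13, 2017.
Jun 13, 2017 falls on a listed holiday. Rolling to the next business day gives Jun 14, 2017, a Wednesday.
With the 60-day extension, Jun 14, 2017 becomes Aug 13, 2017.
Aug 13, 2017 is a Sunday, so it moves to the next business day, Aug 14, 2017 (Monday).
Final deadline: Aug 14, 2017.

Aug 14, 2017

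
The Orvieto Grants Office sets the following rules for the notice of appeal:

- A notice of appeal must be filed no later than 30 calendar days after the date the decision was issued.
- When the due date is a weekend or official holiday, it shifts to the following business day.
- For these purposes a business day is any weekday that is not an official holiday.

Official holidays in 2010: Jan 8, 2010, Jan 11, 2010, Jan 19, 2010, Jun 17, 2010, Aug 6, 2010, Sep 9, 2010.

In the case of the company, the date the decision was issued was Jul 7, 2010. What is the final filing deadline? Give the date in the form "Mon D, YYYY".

Aug 9, 2010

30 calendar days after Jul 7, 2010 is Aug 6, 2010.
Aug 6, 2010 is a listed holiday; the next business day is Aug 9, 2010 (Monday).
The final due date is Aug 9, 2010.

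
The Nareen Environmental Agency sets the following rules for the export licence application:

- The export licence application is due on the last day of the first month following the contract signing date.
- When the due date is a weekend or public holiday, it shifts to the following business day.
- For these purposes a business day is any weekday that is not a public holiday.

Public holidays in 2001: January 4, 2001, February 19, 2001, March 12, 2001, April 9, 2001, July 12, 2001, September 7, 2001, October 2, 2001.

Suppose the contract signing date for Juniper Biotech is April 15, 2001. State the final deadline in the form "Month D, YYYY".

May 31, 2001

1 month after April 15, 2001 falls in May 2001; the last day of that month is May 31, 2001.
Since May 31, 2001 is a Thursday and not a holiday, the date is unchanged.
So the filing is due May 31, 2001.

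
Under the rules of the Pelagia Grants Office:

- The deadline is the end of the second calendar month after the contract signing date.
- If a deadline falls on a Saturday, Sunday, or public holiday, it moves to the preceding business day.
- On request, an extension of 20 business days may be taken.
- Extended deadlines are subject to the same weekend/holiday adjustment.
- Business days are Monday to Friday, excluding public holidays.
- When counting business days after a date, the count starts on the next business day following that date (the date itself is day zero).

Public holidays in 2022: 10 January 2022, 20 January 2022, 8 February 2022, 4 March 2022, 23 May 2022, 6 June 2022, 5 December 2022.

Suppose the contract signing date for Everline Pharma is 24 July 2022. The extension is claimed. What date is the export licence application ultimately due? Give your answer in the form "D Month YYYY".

2 months after 24 July 2022 is September 2022; that month ends on 30 September 2022.
Since 30 September 2022 is a Friday and not a holiday, the date is unchanged.
Counting 20 further business days from 30 September 2022 reaches 28 October 2022.
28 October 2022 (Friday) is already a business day.
The final due date is 28 October 2022.

28 October 2022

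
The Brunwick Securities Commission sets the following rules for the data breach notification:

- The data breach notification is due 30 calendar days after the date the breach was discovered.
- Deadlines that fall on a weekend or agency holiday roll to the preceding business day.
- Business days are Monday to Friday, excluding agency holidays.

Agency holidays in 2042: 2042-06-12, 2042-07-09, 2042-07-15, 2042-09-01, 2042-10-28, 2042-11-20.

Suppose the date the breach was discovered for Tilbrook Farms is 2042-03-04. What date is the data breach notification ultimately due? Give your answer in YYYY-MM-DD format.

2042-04-03

Trigger date 2042-03-04 + 30 calendar days = 2042-04-03.
2042-04-03 (Thursday) is already a business day.
Final deadline: 2042-04-03.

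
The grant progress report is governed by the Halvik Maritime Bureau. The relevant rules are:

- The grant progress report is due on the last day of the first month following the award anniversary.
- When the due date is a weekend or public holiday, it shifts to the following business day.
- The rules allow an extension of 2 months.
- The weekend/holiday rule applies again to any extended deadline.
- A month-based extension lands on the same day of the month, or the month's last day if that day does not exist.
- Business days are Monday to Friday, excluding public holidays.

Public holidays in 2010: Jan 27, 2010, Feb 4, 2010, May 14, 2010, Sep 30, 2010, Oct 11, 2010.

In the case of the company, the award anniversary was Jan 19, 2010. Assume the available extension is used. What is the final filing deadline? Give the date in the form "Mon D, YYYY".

1 month after Jan 19, 2010 is February 2010; that month ends on Feb 28, 2010.
Because Feb 28, 2010 is a Sunday, the deadline becomes Mar 1, 2010 (Monday).
Add 2 months to Mar 1, 2010: May 1, 2010.
May 1, 2010 is a Saturday, so it moves to the next business day, May 3, 2010 (Monday).
So the filing is due May 3, 2010.

May 3, 2010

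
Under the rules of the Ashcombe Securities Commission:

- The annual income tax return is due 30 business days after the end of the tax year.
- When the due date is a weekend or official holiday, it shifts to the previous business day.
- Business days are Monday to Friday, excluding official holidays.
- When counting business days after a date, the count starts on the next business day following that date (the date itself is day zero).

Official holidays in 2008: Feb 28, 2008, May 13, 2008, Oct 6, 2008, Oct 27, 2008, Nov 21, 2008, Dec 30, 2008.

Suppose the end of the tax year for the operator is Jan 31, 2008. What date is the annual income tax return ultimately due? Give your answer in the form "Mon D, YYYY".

Counting 30 business days after Jan 31, 2008 (skipping weekends and listed holidays) reaches Mar 14, 2008.
Mar 14, 2008 falls on a Friday, which is a business day, so no adjustment is needed.
Final deadline: Mar 14, 2008.

Mar 14, 2008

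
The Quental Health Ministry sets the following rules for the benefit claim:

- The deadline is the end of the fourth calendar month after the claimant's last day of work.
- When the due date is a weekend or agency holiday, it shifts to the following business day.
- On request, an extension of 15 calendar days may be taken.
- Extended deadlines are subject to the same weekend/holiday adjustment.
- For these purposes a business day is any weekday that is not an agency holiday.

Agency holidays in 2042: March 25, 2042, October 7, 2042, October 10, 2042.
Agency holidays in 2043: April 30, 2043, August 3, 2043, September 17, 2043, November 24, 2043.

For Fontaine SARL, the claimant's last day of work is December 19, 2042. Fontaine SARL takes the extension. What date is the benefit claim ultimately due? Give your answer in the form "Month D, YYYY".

May 18, 2043

4 months after December 19, 2042 is April 2043; that month ends on April 30, 2043.
April 30, 2043 is a listed holiday; the next business day is May 1, 2043 (Friday).
The 15-calendar-day extension moves the deadline from May 1, 2043 to May 16, 2043.
May 16, 2043 is a Saturday, so it moves to the next business day, May 18, 2043 (Monday).
The final due date is May 18, 2043.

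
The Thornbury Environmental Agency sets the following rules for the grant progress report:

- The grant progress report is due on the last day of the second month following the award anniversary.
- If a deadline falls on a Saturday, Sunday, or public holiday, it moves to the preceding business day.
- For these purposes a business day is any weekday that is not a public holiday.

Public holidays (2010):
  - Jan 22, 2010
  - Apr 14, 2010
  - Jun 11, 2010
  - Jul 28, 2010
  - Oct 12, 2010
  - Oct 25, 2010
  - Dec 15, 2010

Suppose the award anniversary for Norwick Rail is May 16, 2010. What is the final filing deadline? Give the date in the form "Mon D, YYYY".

Jul 30, 2010

2 months after May 16, 2010 falls in July 2010; the last day of that month is Jul 31, 2010.
Jul 31, 2010 is a Saturday; the preceding business day is Jul 30, 2010 (Friday).
The final due date is Jul 30, 2010.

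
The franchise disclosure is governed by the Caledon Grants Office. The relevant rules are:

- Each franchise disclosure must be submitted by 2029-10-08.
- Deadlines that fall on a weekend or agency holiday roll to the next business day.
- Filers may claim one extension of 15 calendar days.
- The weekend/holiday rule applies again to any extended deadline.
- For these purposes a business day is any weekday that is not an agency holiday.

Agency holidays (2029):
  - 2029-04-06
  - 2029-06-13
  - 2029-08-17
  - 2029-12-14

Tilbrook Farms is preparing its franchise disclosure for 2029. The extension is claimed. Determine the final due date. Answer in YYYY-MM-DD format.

Start from the fixed due date, 2029-10-08.
2029-10-08 falls on a Monday, which is a business day, so no adjustment is needed.
Add the 15 calendar-day extension to 2029-10-08: 2029-10-23.
2029-10-23 is a Tuesday and not a listed holiday, so it stands.
The final due date is 2029-10-23.

2029-10-23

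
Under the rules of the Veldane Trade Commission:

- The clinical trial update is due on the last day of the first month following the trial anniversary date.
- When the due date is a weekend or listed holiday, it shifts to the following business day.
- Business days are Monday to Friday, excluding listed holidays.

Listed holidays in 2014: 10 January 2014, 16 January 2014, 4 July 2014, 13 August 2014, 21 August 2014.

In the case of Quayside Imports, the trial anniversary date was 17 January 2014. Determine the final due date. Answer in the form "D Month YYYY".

28 February 2014

The first month after 17 January 2014 is February 2014, whose last day is 28 February 2014.
Since 28 February 2014 is a Friday and not a holiday, the date is unchanged.
Final deadline: 28 February 2014.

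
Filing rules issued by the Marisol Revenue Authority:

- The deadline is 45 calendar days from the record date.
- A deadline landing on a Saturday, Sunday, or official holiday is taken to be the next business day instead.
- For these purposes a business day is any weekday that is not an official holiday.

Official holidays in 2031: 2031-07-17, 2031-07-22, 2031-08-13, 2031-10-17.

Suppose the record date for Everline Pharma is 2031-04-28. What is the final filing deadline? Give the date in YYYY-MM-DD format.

From 2031-04-28, 45 calendar days later is 2031-06-12.
2031-06-12 falls on a Thursday, which is a business day, so no adjustment is needed.
The final due date is 2031-06-12.

2031-06-12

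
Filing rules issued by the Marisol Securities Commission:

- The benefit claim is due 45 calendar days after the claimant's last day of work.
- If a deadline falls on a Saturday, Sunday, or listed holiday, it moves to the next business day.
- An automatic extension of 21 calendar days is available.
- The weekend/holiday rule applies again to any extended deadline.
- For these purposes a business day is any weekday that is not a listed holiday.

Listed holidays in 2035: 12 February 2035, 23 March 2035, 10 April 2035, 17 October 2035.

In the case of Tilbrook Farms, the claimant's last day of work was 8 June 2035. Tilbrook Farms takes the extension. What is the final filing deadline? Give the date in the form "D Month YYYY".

Adding 45 calendar days to 8 June 2035 gives 23 July 2035.
Since 23 July 2035 is a Monday and not a holiday, the date is unchanged.
Applying the 21-calendar-day extension: 23 July 2035 + 21 days = 13 August 2035.
13 August 2035 falls on a Monday, which is a business day, so no adjustment is needed.
So the filing is due 13 August 2035.

13 August 2035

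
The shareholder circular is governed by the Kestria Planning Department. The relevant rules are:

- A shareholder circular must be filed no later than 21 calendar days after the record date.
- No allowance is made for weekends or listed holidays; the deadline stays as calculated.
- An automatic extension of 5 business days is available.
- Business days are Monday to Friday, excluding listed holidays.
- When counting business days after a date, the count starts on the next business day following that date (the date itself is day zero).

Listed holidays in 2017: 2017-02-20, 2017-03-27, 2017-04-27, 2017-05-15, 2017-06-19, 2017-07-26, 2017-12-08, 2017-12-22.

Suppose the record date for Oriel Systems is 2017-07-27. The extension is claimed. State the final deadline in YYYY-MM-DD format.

2017-08-24

Adding 21 calendar days to 2017-07-27 gives 2017-08-17.
2017-08-17 falls on a Thursday. The rules make no weekend/holiday allowance, so it remains 2017-08-17.
Applying the 5-business-day extension: 5 business days after 2017-08-17 is 2017-08-24.
2017-08-24 falls on a Thursday. The rules make no weekend/holiday allowance, so it remains 2017-08-24.
So the filing is due 2017-08-24.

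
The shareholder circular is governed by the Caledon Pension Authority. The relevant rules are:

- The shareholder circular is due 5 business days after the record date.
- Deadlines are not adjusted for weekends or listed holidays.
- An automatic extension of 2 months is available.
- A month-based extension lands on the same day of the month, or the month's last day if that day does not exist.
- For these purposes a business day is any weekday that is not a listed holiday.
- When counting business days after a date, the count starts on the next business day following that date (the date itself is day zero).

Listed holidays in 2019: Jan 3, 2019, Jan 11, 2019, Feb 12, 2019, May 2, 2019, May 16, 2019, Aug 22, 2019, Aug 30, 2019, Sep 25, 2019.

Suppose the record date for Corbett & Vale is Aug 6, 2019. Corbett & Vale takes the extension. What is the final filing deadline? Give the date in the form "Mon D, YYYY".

Counting 5 business days after Aug 6, 2019 (skipping weekends and listed holidays) reaches Aug 13, 2019.
Aug 13, 2019 falls on a Tuesday. The rules make no weekend/holiday allowance, so it remains Aug 13, 2019.
Applying the 2 months extension: 2 months after Aug 13, 2019 is Oct 13, 2019.
Oct 13, 2019 is a Sunday; no weekend or holiday adjustment applies.
So the filing is due Oct 13, 2019.

Oct 13, 2019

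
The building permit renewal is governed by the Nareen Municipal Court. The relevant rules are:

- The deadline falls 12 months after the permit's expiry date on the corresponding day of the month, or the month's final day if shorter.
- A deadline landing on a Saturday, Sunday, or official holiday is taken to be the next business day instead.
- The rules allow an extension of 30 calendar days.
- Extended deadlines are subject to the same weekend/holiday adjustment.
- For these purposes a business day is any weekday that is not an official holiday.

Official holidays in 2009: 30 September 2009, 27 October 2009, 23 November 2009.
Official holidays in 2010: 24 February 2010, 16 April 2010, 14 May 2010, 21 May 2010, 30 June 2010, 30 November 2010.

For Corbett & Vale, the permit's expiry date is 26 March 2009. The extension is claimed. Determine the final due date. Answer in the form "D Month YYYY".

26 April 2010

Moving 12 months forward from 26 March 2009 on the corresponding day gives 26 March 2010.
26 March 2010 falls on a Friday, which is a business day, so no adjustment is needed.
Applying the 30-calendar-day extension: 26 March 2010 + 30 days = 25 April 2010.
25 April 2010 is a Sunday, so it moves to the next business day, 26 April 2010 (Monday).
So the filing is due 26 April 2010.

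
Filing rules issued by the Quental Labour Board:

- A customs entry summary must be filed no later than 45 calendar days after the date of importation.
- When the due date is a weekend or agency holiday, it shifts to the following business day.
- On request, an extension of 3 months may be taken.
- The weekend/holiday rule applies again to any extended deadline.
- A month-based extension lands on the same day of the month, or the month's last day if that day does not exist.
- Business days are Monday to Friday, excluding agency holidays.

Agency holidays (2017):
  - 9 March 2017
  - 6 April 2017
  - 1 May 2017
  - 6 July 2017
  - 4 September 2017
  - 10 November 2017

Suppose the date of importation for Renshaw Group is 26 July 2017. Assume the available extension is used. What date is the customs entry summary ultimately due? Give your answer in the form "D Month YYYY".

45 calendar days after 26 July 2017 is 9 September 2017.
9 September 2017 falls on a Saturday. Rolling to the next business day gives 11 September 2017, a Monday.
The 3 months extension carries 11 September 2017 to 11 December 2017.
Since 11 December 2017 is a Monday and not a holiday, the date is unchanged.
The final due date is 11 December 2017.

11 December 2017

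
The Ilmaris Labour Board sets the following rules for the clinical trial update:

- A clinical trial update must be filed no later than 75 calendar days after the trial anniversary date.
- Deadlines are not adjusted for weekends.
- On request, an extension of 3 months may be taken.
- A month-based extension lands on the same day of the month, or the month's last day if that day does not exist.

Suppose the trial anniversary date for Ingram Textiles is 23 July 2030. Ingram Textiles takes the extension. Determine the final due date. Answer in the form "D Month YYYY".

6 January 2031

Adding 75 calendar days to 23 July 2030 gives 6 October 2030.
No adjustment is made for weekends or holidays, so 6 October 2030 stands.
The 3 months extension carries 6 October 2030 to 6 January 2031.
No adjustment is made for weekends or holidays, so 6 January 2031 stands.
Deadline: 6 January 2031.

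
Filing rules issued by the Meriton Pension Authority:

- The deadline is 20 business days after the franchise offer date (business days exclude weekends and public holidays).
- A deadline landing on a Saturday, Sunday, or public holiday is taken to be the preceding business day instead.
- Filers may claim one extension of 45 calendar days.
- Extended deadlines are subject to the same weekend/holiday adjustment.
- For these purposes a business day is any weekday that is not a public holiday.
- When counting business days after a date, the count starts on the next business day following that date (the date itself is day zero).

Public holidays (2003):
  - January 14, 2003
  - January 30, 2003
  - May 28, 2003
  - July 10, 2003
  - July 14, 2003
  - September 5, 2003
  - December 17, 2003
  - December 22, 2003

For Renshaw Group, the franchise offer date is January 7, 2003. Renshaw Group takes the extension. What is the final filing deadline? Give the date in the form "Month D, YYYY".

March 21, 2003

Counting 20 business days after January 7, 2003 (skipping weekends and listed holidays) reaches February 6, 2003.
February 6, 2003 falls on a Thursday, which is a business day, so no adjustment is needed.
The 45-calendar-day extension moves the deadline from February 6, 2003 to March 23, 2003.
March 23, 2003 falls on a Sunday. Rolling to the preceding business day gives March 21, 2003, a Friday.
The final due date is March 21, 2003.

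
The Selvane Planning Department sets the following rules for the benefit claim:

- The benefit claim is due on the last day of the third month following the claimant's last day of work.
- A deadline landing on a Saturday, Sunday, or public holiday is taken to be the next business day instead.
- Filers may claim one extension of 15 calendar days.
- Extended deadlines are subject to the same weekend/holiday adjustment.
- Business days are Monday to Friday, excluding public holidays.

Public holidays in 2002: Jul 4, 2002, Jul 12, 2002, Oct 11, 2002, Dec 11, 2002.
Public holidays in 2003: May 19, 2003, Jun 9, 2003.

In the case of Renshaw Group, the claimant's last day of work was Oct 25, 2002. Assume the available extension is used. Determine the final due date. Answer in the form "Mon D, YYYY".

3 months after Oct 25, 2002 is January 2003; that month ends on Jan 31, 2003.
Jan 31, 2003 is a Friday and not a listed holiday, so it stands.
Add the 15 calendar-day extension to Jan 31, 2003: Feb 15, 2003.
Feb 15, 2003 is a Saturday, so it moves to the next business day, Feb 17, 2003 (Monday).
So the filing is due Feb 17, 2003.

Feb 17, 2003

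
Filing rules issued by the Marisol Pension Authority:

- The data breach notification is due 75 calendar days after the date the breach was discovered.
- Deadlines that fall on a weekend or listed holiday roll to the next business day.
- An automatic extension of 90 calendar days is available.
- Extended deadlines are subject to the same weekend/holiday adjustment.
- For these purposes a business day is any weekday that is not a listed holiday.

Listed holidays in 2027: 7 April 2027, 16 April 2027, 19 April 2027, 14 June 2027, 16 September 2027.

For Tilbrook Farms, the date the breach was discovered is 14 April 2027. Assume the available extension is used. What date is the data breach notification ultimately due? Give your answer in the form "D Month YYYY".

27 September 2027

Adding 75 calendar days to 14 April 2027 gives 28 June 2027.
Since 28 June 2027 is a Monday and not a holiday, the date is unchanged.
Add the 90 calendar-day extension to 28 June 2027: 26 September 2027.
Because 26 September 2027 is a Sunday, the deadline becomes 27 September 2027 (Monday).
So the filing is due 27 September 2027.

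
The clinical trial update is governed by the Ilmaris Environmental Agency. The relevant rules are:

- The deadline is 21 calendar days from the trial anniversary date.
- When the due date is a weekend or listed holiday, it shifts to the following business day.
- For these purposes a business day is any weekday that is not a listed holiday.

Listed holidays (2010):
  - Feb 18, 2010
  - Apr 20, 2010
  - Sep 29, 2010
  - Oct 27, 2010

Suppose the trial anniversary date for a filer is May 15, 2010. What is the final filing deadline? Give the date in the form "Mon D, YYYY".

Trigger date May 15, 2010 + 21 calendar days = Jun 5, 2010.
Jun 5, 2010 is a Saturday, so it moves to the next business day, Jun 7, 2010 (Monday).
Final deadline: Jun 7, 2010.

Jun 7, 2010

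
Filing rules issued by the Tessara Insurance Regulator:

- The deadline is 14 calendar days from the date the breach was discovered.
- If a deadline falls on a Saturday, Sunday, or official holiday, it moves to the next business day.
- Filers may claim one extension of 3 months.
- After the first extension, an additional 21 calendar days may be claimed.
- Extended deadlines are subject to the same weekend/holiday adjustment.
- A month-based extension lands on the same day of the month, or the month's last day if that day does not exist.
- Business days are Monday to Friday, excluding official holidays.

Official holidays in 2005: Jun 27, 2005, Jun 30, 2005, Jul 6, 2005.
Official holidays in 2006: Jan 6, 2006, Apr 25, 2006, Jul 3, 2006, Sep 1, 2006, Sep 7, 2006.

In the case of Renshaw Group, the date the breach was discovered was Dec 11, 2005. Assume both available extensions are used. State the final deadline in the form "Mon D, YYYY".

From Dec 11, 2005, 14 calendar days later is Dec 25, 2005.
Dec 25, 2005 falls on a Sunday. Rolling to the next business day gives Dec 26, 2005, a Monday.
Applying the 3 months extension: 3 months after Dec 26, 2005 is Mar 26, 2006.
Mar 26, 2006 falls on a Sunday. Rolling to the next business day gives Mar 27, 2006, a Monday.
With the 21-day extension, Mar 27, 2006 becomes Apr 17, 2006.
Apr 17, 2006 (Monday) is already a business day.
The final due date is Apr 17, 2006.

Apr 17, 2006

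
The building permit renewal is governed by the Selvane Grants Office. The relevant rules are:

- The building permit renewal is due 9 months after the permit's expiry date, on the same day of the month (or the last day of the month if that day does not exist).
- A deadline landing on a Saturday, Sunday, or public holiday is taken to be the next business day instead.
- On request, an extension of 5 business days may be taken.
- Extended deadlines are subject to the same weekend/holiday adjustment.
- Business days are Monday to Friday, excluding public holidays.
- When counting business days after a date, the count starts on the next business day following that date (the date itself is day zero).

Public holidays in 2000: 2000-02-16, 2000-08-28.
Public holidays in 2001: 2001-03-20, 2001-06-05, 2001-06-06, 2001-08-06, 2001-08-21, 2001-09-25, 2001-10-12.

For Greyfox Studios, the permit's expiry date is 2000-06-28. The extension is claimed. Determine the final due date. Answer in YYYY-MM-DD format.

2001-04-04

Moving 9 months forward from 2000-06-28 on the corresponding day gives 2001-03-28.
2001-03-28 is a Wednesday and not a listed holiday, so it stands.
The 5-business-day extension runs from 2001-03-28 to 2001-04-04.
2001-04-04 (Wednesday) is already a business day.
The final due date is 2001-04-04.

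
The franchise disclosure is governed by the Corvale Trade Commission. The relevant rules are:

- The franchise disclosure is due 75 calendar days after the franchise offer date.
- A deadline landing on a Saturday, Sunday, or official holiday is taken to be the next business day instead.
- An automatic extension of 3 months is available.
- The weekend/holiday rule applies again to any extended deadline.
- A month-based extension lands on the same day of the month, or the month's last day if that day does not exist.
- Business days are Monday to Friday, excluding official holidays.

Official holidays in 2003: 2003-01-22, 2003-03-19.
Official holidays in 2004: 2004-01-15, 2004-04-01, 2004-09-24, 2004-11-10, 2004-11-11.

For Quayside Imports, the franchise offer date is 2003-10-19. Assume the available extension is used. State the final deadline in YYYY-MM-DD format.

2004-04-02

Adding 75 calendar days to 2003-10-19 gives 2004-01-02.
2004-01-02 is a Friday and not a listed holiday, so it stands.
The 3 months extension carries 2004-01-02 to 2004-04-02.
2004-04-02 (Friday) is already a business day.
Final deadline: 2004-04-02.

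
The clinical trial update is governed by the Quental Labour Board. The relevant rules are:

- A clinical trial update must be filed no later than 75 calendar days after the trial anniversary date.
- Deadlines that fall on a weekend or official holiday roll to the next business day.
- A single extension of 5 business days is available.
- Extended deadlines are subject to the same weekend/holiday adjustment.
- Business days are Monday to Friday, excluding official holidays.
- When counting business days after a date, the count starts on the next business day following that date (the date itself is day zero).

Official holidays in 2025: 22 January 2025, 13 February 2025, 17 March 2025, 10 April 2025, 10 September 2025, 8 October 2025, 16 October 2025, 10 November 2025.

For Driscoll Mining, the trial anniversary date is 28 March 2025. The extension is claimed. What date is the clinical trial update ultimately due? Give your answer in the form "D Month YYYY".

75 calendar days after 28 March 2025 is 11 June 2025.
11 June 2025 falls on a Wednesday, which is a business day, so no adjustment is needed.
The 5-business-day extension runs from 11 June 2025 to 18 June 2025.
18 June 2025 falls on a Wednesday, which is a business day, so no adjustment is needed.
Final deadline: 18 June 2025.

18 June 2025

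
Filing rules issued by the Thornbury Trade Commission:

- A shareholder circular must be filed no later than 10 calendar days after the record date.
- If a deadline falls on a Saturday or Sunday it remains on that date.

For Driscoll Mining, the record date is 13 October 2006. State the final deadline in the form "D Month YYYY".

10 calendar days after 13 October 2006 is 23 October 2006.
23 October 2006 falls on a Monday. The rules make no weekend/holiday allowance, so it remains 23 October 2006.
The final due date is 23 October 2006.

23 October 2006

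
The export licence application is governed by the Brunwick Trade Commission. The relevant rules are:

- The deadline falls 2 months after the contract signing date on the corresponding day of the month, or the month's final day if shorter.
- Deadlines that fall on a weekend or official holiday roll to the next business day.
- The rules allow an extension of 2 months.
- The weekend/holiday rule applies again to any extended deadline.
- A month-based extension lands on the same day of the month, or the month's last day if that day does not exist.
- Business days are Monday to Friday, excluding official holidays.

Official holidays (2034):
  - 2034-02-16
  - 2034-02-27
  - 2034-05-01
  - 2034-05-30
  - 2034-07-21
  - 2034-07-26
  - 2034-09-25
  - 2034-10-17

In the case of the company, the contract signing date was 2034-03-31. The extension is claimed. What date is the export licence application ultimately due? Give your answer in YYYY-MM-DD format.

2034-07-31

2 months after 2034-03-31, on the same day of the month, is 2034-05-31.
2034-05-31 (Wednesday) is already a business day.
Applying the 2 months extension: 2 months after 2034-05-31 is 2034-07-31.
2034-07-31 is a Monday and not a listed holiday, so it stands.
The final due date is 2034-07-31.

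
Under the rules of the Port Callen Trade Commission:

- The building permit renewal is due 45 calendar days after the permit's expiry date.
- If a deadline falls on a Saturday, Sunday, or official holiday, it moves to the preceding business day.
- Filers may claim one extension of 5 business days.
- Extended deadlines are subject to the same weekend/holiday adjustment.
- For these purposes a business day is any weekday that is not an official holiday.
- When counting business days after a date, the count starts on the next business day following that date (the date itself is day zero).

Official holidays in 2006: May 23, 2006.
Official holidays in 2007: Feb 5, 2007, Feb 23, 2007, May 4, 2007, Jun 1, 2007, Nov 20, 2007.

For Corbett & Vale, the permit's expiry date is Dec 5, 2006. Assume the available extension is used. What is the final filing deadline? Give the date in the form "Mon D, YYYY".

Jan 26, 2007

Trigger date Dec 5, 2006 + 45 calendar days = Jan 19, 2007.
Jan 19, 2007 is a Friday and not a listed holiday, so it stands.
Counting 5 further business days from Jan 19, 2007 reaches Jan 26, 2007.
Jan 26, 2007 falls on a Friday, which is a business day, so no adjustment is needed.
So the filing is due Jan 26, 2007.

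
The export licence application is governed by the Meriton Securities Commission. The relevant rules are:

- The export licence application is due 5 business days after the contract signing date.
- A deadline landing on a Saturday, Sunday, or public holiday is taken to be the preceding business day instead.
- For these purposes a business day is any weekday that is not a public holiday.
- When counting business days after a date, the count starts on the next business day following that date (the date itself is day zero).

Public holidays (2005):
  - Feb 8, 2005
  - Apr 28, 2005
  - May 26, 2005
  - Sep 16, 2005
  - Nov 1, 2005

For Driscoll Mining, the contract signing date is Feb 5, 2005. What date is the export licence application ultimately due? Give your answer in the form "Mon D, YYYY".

Counting 5 business days after Feb 5, 2005 (skipping weekends and listed holidays) reaches Feb 14, 2005.
Feb 14, 2005 falls on a Monday, which is a business day, so no adjustment is needed.
The final due date is Feb 14, 2005.

Feb 14, 2005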